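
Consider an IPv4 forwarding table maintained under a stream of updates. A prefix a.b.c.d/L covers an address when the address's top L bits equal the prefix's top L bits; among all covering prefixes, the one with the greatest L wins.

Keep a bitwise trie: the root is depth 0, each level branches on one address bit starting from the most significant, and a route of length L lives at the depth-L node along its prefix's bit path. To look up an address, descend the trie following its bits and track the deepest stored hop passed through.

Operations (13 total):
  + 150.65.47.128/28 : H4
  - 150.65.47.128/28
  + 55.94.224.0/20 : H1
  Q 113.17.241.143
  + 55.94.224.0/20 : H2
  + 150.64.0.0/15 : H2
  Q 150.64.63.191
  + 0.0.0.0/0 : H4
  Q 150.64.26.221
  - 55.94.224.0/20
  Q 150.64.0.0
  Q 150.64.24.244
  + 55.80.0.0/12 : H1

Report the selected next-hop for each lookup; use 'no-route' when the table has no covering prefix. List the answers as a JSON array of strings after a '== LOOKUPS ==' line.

Process each operation:
  + 150.65.47.128/28 (H4) depth=28
  - 150.65.47.128/28 clear@28
  + 55.94.224.0/20 (H1) depth=20
  ? 113.17.241.143  path d0:-→d1:-  best=no-route
  + 55.94.224.0/20 (H2) depth=20
  + 150.64.0.0/15 (H2) depth=15
  ? 150.64.63.191  path d0:-→d1:-→d2:-→d3:-→d4:-→d5:-→d6:-→d7:-→d8:-→d9:-→d10:-→d11:-→d12:-→d13:-→d14:-→d15:H2  best=H2
  + 0.0.0.0/0 (H4) depth=0
  ? 150.64.26.221  path d0:H4→d1:-→d2:-→d3:-→d4:-→d5:-→d6:-→d7:-→d8:-→d9:-→d10:-→d11:-→d12:-→d13:-→d14:-→d15:H2  best=H2
  - 55.94.224.0/20 clear@20
  ? 150.64.0.0  path d0:H4→d1:-→d2:-→d3:-→d4:-→d5:-→d6:-→d7:-→d8:-→d9:-→d10:-→d11:-→d12:-→d13:-→d14:-→d15:H2  best=H2
  ? 150.64.24.244  path d0:H4→d1:-→d2:-→d3:-→d4:-→d5:-→d6:-→d7:-→d8:-→d9:-→d10:-→d11:-→d12:-→d13:-→d14:-→d15:H2  best=H2
  + 55.80.0.0/12 (H1) depth=12

== LOOKUPS ==
["no-route","H2","H2","H2","H2"]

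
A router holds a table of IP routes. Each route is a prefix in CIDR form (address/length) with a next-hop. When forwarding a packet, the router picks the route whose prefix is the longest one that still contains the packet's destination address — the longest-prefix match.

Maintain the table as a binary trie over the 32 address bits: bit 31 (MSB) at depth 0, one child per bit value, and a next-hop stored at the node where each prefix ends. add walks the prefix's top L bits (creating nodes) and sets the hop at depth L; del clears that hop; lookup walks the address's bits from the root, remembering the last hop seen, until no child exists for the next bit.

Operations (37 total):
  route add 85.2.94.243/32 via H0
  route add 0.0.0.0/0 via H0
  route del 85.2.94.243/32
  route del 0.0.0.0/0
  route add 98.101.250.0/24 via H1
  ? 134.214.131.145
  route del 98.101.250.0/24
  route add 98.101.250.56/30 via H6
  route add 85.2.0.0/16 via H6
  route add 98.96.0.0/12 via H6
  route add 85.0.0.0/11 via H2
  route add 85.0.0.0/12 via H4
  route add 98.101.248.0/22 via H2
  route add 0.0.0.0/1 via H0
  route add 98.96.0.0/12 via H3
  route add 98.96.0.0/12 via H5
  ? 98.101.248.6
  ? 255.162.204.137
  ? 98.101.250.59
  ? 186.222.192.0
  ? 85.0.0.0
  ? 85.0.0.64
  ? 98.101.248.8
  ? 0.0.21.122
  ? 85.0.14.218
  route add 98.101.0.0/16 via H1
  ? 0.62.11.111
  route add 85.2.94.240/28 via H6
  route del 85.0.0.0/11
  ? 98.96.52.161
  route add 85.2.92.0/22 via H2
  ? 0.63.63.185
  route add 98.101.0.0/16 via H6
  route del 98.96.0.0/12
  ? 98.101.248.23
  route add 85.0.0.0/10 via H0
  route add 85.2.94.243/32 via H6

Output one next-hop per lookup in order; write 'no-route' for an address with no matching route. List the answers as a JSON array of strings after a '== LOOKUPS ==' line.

Process each operation:
  add 85.2.94.243/32 -> H0 at depth 32
  add 0.0.0.0/0 -> H0 at depth 0
  del 85.2.94.243/32 (clear depth 32)
  del 0.0.0.0/0 (clear depth 0)
  add 98.101.250.0/24 -> H1 at depth 24
  lookup 134.214.131.145: bits ε walk d0:- -> no-route
  del 98.101.250.0/24 (clear depth 24)
  add 98.101.250.56/30 -> H6 at depth 30
  add 85.2.0.0/16 -> H6 at depth 16
  add 98.96.0.0/12 -> H6 at depth 12
  add 85.0.0.0/11 -> H2 at depth 11
  add 85.0.0.0/12 -> H4 at depth 12
  add 98.101.248.0/22 -> H2 at depth 22
  add 0.0.0.0/1 -> H0 at depth 1
  add 98.96.0.0/12 -> H3 at depth 12
  add 98.96.0.0/12 -> H5 at depth 12
  lookup 98.101.248.6: bits 0110001001100101111110 walk d0:-→d1:H0→d2:-→d3:-→d4:-→d5:-→d6:-→d7:-→d8:-→d9:-→d10:-→d11:-→d12:H5→d13:-→d14:-→d15:-→d16:-→d17:-→d18:-→d19:-→d20:-→d21:-→d22:H2 -> H2
  lookup 255.162.204.137: bits ε walk d0:- -> no-route
  lookup 98.101.250.59: bits 011000100110010111111010001110 walk d0:-→d1:H0→d2:-→d3:-→d4:-→d5:-→d6:-→d7:-→d8:-→d9:-→d10:-→d11:-→d12:H5→d13:-→d14:-→d15:-→d16:-→d17:-→d18:-→d19:-→d20:-→d21:-→d22:H2→d23:-→d24:-→d25:-→d26:-→d27:-→d28:-→d29:-→d30:H6 -> H6
  lookup 186.222.192.0: bits ε walk d0:- -> no-route
  lookup 85.0.0.0: bits 01010101000000 walk d0:-→d1:H0→d2:-→d3:-→d4:-→d5:-→d6:-→d7:-→d8:-→d9:-→d10:-→d11:H2→d12:H4→d13:-→d14:- -> H4
  lookup 85.0.0.64: bits 01010101000000 walk d0:-→d1:H0→d2:-→d3:-→d4:-→d5:-→d6:-→d7:-→d8:-→d9:-→d10:-→d11:H2→d12:H4→d13:-→d14:- -> H4
  lookup 98.101.248.8: bits 0110001001100101111110 walk d0:-→d1:H0→d2:-→d3:-→d4:-→d5:-→d6:-→d7:-→d8:-→d9:-→d10:-→d11:-→d12:H5→d13:-→d14:-→d15:-→d16:-→d17:-→d18:-→d19:-→d20:-→d21:-→d22:H2 -> H2
  lookup 0.0.21.122: bits 0 walk d0:-→d1:H0 -> H0
  lookup 85.0.14.218: bits 01010101000000 walk d0:-→d1:H0→d2:-→d3:-→d4:-→d5:-→d6:-→d7:-→d8:-→d9:-→d10:-→d11:H2→d12:H4→d13:-→d14:- -> H4
  add 98.101.0.0/16 -> H1 at depth 16
  lookup 0.62.11.111: bits 0 walk d0:-→d1:H0 -> H0
  add 85.2.94.240/28 -> H6 at depth 28
  del 85.0.0.0/11 (clear depth 11)
  lookup 98.96.52.161: bits 0110001001100 walk d0:-→d1:H0→d2:-→d3:-→d4:-→d5:-→d6:-→d7:-→d8:-→d9:-→d10:-→d11:-→d12:H5→d13:- -> H5
  add 85.2.92.0/22 -> H2 at depth 22
  lookup 0.63.63.185: bits 0 walk d0:-→d1:H0 -> H0
  add 98.101.0.0/16 -> H6 at depth 16
  del 98.96.0.0/12 (clear depth 12)
  lookup 98.101.248.23: bits 0110001001100101111110 walk d0:-→d1:H0→d2:-→d3:-→d4:-→d5:-→d6:-→d7:-→d8:-→d9:-→d10:-→d11:-→d12:-→d13:-→d14:-→d15:-→d16:H6→d17:-→d18:-→d19:-→d20:-→d21:-→d22:H2 -> H2
  add 85.0.0.0/10 -> H0 at depth 10
  add 85.2.94.243/32 -> H6 at depth 32

== LOOKUPS ==
["no-route","H2","no-route","H6","no-route","H4","H4","H2","H0","H4","H0","H5","H0","H2"]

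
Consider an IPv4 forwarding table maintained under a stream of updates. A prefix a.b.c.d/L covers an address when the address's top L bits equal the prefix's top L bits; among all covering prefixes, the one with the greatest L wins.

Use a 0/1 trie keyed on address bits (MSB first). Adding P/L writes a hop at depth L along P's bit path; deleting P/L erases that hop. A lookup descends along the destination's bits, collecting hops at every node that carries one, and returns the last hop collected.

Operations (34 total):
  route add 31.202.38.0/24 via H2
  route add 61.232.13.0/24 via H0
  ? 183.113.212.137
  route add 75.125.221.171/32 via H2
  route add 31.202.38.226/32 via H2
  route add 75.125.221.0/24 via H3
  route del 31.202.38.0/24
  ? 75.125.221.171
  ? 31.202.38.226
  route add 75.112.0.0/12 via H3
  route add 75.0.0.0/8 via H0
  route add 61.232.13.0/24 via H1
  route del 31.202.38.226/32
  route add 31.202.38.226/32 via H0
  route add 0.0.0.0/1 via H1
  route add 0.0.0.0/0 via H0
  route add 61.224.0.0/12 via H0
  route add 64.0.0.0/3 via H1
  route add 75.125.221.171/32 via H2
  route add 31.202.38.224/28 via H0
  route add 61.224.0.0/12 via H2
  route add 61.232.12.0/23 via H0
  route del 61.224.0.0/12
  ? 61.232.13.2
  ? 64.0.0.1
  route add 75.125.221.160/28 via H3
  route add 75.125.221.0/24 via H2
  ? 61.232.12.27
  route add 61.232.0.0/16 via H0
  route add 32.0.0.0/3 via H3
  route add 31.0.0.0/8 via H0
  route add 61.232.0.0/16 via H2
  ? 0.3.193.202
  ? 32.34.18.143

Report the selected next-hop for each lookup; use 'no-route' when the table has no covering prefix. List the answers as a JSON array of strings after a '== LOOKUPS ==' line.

Apply in order:
  + 31.202.38.0/24 (H2) depth=24
  + 61.232.13.0/24 (H0) depth=24
  Q 183.113.212.137: descend ε ; hops seen [∅] ; pick no-route
  + 75.125.221.171/32 (H2) depth=32
  + 31.202.38.226/32 (H2) depth=32
  + 75.125.221.0/24 (H3) depth=24
  - 31.202.38.0/24 clear@24
  Q 75.125.221.171: descend 01001011011111011101110110101011 ; hops seen [H3,H2] ; pick H2
  Q 31.202.38.226: descend 00011111110010100010011011100010 ; hops seen [H2] ; pick H2
  + 75.112.0.0/12 (H3) depth=12
  + 75.0.0.0/8 (H0) depth=8
  + 61.232.13.0/24 (H1) depth=24
  - 31.202.38.226/32 clear@32
  + 31.202.38.226/32 (H0) depth=32
  + 0.0.0.0/1 (H1) depth=1
  + 0.0.0.0/0 (H0) depth=0
  + 61.224.0.0/12 (H0) depth=12
  + 64.0.0.0/3 (H1) depth=3
  + 75.125.221.171/32 (H2) depth=32
  + 31.202.38.224/28 (H0) depth=28
  + 61.224.0.0/12 (H2) depth=12
  + 61.232.12.0/23 (H0) depth=23
  - 61.224.0.0/12 clear@12
  Q 61.232.13.2: descend 001111011110100000001101 ; hops seen [H0,H1,H0,H1] ; pick H1
  Q 64.0.0.1: descend 0100 ; hops seen [H0,H1,H1] ; pick H1
  + 75.125.221.160/28 (H3) depth=28
  + 75.125.221.0/24 (H2) depth=24
  Q 61.232.12.27: descend 00111101111010000000110 ; hops seen [H0,H1,H0] ; pick H0
  + 61.232.0.0/16 (H0) depth=16
  + 32.0.0.0/3 (H3) depth=3
  + 31.0.0.0/8 (H0) depth=8
  + 61.232.0.0/16 (H2) depth=16
  Q 0.3.193.202: descend 000 ; hops seen [H0,H1] ; pick H1
  Q 32.34.18.143: descend 001 ; hops seen [H0,H1,H3] ; pick H3

== LOOKUPS ==
["no-route","H2","H2","H1","H1","H0","H1","H3"]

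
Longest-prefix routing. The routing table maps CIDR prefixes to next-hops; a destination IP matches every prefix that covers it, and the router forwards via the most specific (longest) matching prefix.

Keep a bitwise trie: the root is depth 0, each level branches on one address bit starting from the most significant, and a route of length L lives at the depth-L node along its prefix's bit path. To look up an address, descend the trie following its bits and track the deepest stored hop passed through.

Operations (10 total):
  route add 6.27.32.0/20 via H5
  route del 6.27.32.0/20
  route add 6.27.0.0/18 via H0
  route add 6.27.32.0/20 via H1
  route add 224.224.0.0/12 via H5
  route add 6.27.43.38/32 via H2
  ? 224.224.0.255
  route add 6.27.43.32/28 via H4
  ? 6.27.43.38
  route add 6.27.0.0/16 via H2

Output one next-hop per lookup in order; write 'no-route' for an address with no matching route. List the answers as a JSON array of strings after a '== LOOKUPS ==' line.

Process each operation:
  + 6.27.32.0/20 (H5) depth=20
  - 6.27.32.0/20 clear@20
  + 6.27.0.0/18 (H0) depth=18
  + 6.27.32.0/20 (H1) depth=20
  + 224.224.0.0/12 (H5) depth=12
  + 6.27.43.38/32 (H2) depth=32
  Q 224.224.0.255: descend 111000001110 ; hops seen [H5] ; pick H5
  + 6.27.43.32/28 (H4) depth=28
  Q 6.27.43.38: descend 00000110000110110010101100100110 ; hops seen [H0,H1,H4,H2] ; pick H2
  + 6.27.0.0/16 (H2) depth=16

== LOOKUPS ==
["H5","H2"]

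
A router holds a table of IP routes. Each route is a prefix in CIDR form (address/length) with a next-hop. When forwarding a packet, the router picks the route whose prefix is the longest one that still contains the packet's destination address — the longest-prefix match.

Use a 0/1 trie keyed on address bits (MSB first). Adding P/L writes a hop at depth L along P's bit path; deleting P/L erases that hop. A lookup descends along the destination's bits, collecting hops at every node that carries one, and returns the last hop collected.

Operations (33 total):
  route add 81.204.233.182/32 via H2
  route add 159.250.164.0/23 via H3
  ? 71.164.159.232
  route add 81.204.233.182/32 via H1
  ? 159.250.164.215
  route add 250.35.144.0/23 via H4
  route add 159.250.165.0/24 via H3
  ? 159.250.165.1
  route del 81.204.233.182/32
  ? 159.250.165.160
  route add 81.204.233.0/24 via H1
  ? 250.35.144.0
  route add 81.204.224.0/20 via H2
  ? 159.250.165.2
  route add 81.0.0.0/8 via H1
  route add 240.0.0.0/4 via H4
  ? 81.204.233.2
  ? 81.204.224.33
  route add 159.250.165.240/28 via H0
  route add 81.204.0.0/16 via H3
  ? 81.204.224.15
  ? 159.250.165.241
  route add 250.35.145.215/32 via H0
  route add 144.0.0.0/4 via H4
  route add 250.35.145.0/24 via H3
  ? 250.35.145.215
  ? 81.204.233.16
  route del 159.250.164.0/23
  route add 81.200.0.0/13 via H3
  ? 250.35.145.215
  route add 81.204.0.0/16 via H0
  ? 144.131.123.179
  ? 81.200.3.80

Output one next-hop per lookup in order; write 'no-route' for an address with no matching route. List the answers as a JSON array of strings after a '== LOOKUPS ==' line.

Process each operation:
  add 81.204.233.182/32 -> H2 at depth 32
  add 159.250.164.0/23 -> H3 at depth 23
  lookup 71.164.159.232: bits 010 walk d0:-→d1:-→d2:-→d3:- -> no-route
  add 81.204.233.182/32 -> H1 at depth 32
  lookup 159.250.164.215: bits 10011111111110101010010 walk d0:-→d1:-→d2:-→d3:-→d4:-→d5:-→d6:-→d7:-→d8:-→d9:-→d10:-→d11:-→d12:-→d13:-→d14:-→d15:-→d16:-→d17:-→d18:-→d19:-→d20:-→d21:-→d22:-→d23:H3 -> H3
  add 250.35.144.0/23 -> H4 at depth 23
  add 159.250.165.0/24 -> H3 at depth 24
  lookup 159.250.165.1: bits 100111111111101010100101 walk d0:-→d1:-→d2:-→d3:-→d4:-→d5:-→d6:-→d7:-→d8:-→d9:-→d10:-→d11:-→d12:-→d13:-→d14:-→d15:-→d16:-→d17:-→d18:-→d19:-→d20:-→d21:-→d22:-→d23:H3→d24:H3 -> H3
  - 81.204.233.182/32 clear@32
  lookup 159.250.165.160: bits 100111111111101010100101 walk d0:-→d1:-→d2:-→d3:-→d4:-→d5:-→d6:-→d7:-→d8:-→d9:-→d10:-→d11:-→d12:-→d13:-→d14:-→d15:-→d16:-→d17:-→d18:-→d19:-→d20:-→d21:-→d22:-→d23:H3→d24:H3 -> H3
  add 81.204.233.0/24 -> H1 at depth 24
  lookup 250.35.144.0: bits 11111010001000111001000 walk d0:-→d1:-→d2:-→d3:-→d4:-→d5:-→d6:-→d7:-→d8:-→d9:-→d10:-→d11:-→d12:-→d13:-→d14:-→d15:-→d16:-→d17:-→d18:-→d19:-→d20:-→d21:-→d22:-→d23:H4 -> H4
  add 81.204.224.0/20 -> H2 at depth 20
  lookup 159.250.165.2: bits 100111111111101010100101 walk d0:-→d1:-→d2:-→d3:-→d4:-→d5:-→d6:-→d7:-→d8:-→d9:-→d10:-→d11:-→d12:-→d13:-→d14:-→d15:-→d16:-→d17:-→d18:-→d19:-→d20:-→d21:-→d22:-→d23:H3→d24:H3 -> H3
  add 81.0.0.0/8 -> H1 at depth 8
  add 240.0.0.0/4 -> H4 at depth 4
  lookup 81.204.233.2: bits 010100011100110011101001 walk d0:-→d1:-→d2:-→d3:-→d4:-→d5:-→d6:-→d7:-→d8:H1→d9:-→d10:-→d11:-→d12:-→d13:-→d14:-→d15:-→d16:-→d17:-→d18:-→d19:-→d20:H2→d21:-→d22:-→d23:-→d24:H1 -> H1
  lookup 81.204.224.33: bits 01010001110011001110 walk d0:-→d1:-→d2:-→d3:-→d4:-→d5:-→d6:-→d7:-→d8:H1→d9:-→d10:-→d11:-→d12:-→d13:-→d14:-→d15:-→d16:-→d17:-→d18:-→d19:-→d20:H2 -> H2
  add 159.250.165.240/28 -> H0 at depth 28
  add 81.204.0.0/16 -> H3 at depth 16
  lookup 81.204.224.15: bits 01010001110011001110 walk d0:-→d1:-→d2:-→d3:-→d4:-→d5:-→d6:-→d7:-→d8:H1→d9:-→d10:-→d11:-→d12:-→d13:-→d14:-→d15:-→d16:H3→d17:-→d18:-→d19:-→d20:H2 -> H2
  lookup 159.250.165.241: bits 1001111111111010101001011111 walk d0:-→d1:-→d2:-→d3:-→d4:-→d5:-→d6:-→d7:-→d8:-→d9:-→d10:-→d11:-→d12:-→d13:-→d14:-→d15:-→d16:-→d17:-→d18:-→d19:-→d20:-→d21:-→d22:-→d23:H3→d24:H3→d25:-→d26:-→d27:-→d28:H0 -> H0
  add 250.35.145.215/32 -> H0 at depth 32
  add 144.0.0.0/4 -> H4 at depth 4
  add 250.35.145.0/24 -> H3 at depth 24
  lookup 250.35.145.215: bits 11111010001000111001000111010111 walk d0:-→d1:-→d2:-→d3:-→d4:H4→d5:-→d6:-→d7:-→d8:-→d9:-→d10:-→d11:-→d12:-→d13:-→d14:-→d15:-→d16:-→d17:-→d18:-→d19:-→d20:-→d21:-→d22:-→d23:H4→d24:H3→d25:-→d26:-→d27:-→d28:-→d29:-→d30:-→d31:-→d32:H0 -> H0
  lookup 81.204.233.16: bits 010100011100110011101001 walk d0:-→d1:-→d2:-→d3:-→d4:-→d5:-→d6:-→d7:-→d8:H1→d9:-→d10:-→d11:-→d12:-→d13:-→d14:-→d15:-→d16:H3→d17:-→d18:-→d19:-→d20:H2→d21:-→d22:-→d23:-→d24:H1 -> H1
  - 159.250.164.0/23 clear@23
  add 81.200.0.0/13 -> H3 at depth 13
  lookup 250.35.145.215: bits 11111010001000111001000111010111 walk d0:-→d1:-→d2:-→d3:-→d4:H4→d5:-→d6:-→d7:-→d8:-→d9:-→d10:-→d11:-→d12:-→d13:-→d14:-→d15:-→d16:-→d17:-→d18:-→d19:-→d20:-→d21:-→d22:-→d23:H4→d24:H3→d25:-→d26:-→d27:-→d28:-→d29:-→d30:-→d31:-→d32:H0 -> H0
  add 81.204.0.0/16 -> H0 at depth 16
  lookup 144.131.123.179: bits 1001 walk d0:-→d1:-→d2:-→d3:-→d4:H4 -> H4
  lookup 81.200.3.80: bits 0101000111001 walk d0:-→d1:-→d2:-→d3:-→d4:-→d5:-→d6:-→d7:-→d8:H1→d9:-→d10:-→d11:-→d12:-→d13:H3 -> H3

== LOOKUPS ==
["no-route","H3","H3","H3","H4","H3","H1","H2","H2","H0","H0","H1","H0","H4","H3"]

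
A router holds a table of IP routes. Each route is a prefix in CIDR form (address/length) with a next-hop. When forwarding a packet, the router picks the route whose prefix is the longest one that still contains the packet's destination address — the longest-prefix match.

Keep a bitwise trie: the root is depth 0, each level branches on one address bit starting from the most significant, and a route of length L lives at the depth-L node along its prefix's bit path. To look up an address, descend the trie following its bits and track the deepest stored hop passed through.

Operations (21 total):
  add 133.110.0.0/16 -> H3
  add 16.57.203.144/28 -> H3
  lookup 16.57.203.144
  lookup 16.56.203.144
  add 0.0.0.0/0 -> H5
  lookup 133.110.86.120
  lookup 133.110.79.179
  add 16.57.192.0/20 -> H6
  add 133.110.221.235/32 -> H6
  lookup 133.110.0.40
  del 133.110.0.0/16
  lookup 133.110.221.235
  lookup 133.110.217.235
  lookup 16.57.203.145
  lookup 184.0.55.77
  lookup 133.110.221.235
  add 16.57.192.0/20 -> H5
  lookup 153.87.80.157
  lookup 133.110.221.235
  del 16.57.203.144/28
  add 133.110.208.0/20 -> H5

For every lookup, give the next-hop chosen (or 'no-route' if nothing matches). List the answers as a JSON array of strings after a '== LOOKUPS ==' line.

Apply in order:
  add 133.110.0.0/16 -> H3 at depth 16
  add 16.57.203.144/28 -> H3 at depth 28
  lookup 16.57.203.144: bits 0001000000111001110010111001 walk d0:-→d1:-→d2:-→d3:-→d4:-→d5:-→d6:-→d7:-→d8:-→d9:-→d10:-→d11:-→d12:-→d13:-→d14:-→d15:-→d16:-→d17:-→d18:-→d19:-→d20:-→d21:-→d22:-→d23:-→d24:-→d25:-→d26:-→d27:-→d28:H3 -> H3
  lookup 16.56.203.144: bits 000100000011100 walk d0:-→d1:-→d2:-→d3:-→d4:-→d5:-→d6:-→d7:-→d8:-→d9:-→d10:-→d11:-→d12:-→d13:-→d14:-→d15:- -> no-route
  add 0.0.0.0/0 -> H5 at depth 0
  lookup 133.110.86.120: bits 1000010101101110 walk d0:H5→d1:-→d2:-→d3:-→d4:-→d5:-→d6:-→d7:-→d8:-→d9:-→d10:-→d11:-→d12:-→d13:-→d14:-→d15:-→d16:H3 -> H3
  lookup 133.110.79.179: bits 1000010101101110 walk d0:H5→d1:-→d2:-→d3:-→d4:-→d5:-→d6:-→d7:-→d8:-→d9:-→d10:-→d11:-→d12:-→d13:-→d14:-→d15:-→d16:H3 -> H3
  add 16.57.192.0/20 -> H6 at depth 20
  add 133.110.221.235/32 -> H6 at depth 32
  lookup 133.110.0.40: bits 1000010101101110 walk d0:H5→d1:-→d2:-→d3:-→d4:-→d5:-→d6:-→d7:-→d8:-→d9:-→d10:-→d11:-→d12:-→d13:-→d14:-→d15:-→d16:H3 -> H3
  del 133.110.0.0/16 (clear depth 16)
  lookup 133.110.221.235: bits 10000101011011101101110111101011 walk d0:H5→d1:-→d2:-→d3:-→d4:-→d5:-→d6:-→d7:-→d8:-→d9:-→d10:-→d11:-→d12:-→d13:-→d14:-→d15:-→d16:-→d17:-→d18:-→d19:-→d20:-→d21:-→d22:-→d23:-→d24:-→d25:-→d26:-→d27:-→d28:-→d29:-→d30:-→d31:-→d32:H6 -> H6
  lookup 133.110.217.235: bits 100001010110111011011 walk d0:H5→d1:-→d2:-→d3:-→d4:-→d5:-→d6:-→d7:-→d8:-→d9:-→d10:-→d11:-→d12:-→d13:-→d14:-→d15:-→d16:-→d17:-→d18:-→d19:-→d20:-→d21:- -> H5
  lookup 16.57.203.145: bits 0001000000111001110010111001 walk d0:H5→d1:-→d2:-→d3:-→d4:-→d5:-→d6:-→d7:-→d8:-→d9:-→d10:-→d11:-→d12:-→d13:-→d14:-→d15:-→d16:-→d17:-→d18:-→d19:-→d20:H6→d21:-→d22:-→d23:-→d24:-→d25:-→d26:-→d27:-→d28:H3 -> H3
  lookup 184.0.55.77: bits 10 walk d0:H5→d1:-→d2:- -> H5
  lookup 133.110.221.235: bits 10000101011011101101110111101011 walk d0:H5→d1:-→d2:-→d3:-→d4:-→d5:-→d6:-→d7:-→d8:-→d9:-→d10:-→d11:-→d12:-→d13:-→d14:-→d15:-→d16:-→d17:-→d18:-→d19:-→d20:-→d21:-→d22:-→d23:-→d24:-→d25:-→d26:-→d27:-→d28:-→d29:-→d30:-→d31:-→d32:H6 -> H6
  add 16.57.192.0/20 -> H5 at depth 20
  lookup 153.87.80.157: bits 100 walk d0:H5→d1:-→d2:-→d3:- -> H5
  lookup 133.110.221.235: bits 10000101011011101101110111101011 walk d0:H5→d1:-→d2:-→d3:-→d4:-→d5:-→d6:-→d7:-→d8:-→d9:-→d10:-→d11:-→d12:-→d13:-→d14:-→d15:-→d16:-→d17:-→d18:-→d19:-→d20:-→d21:-→d22:-→d23:-→d24:-→d25:-→d26:-→d27:-→d28:-→d29:-→d30:-→d31:-→d32:H6 -> H6
  del 16.57.203.144/28 (clear depth 28)
  add 133.110.208.0/20 -> H5 at depth 20

== LOOKUPS ==
["H3","no-route","H3","H3","H3","H6","H5","H3","H5","H6","H5","H6"]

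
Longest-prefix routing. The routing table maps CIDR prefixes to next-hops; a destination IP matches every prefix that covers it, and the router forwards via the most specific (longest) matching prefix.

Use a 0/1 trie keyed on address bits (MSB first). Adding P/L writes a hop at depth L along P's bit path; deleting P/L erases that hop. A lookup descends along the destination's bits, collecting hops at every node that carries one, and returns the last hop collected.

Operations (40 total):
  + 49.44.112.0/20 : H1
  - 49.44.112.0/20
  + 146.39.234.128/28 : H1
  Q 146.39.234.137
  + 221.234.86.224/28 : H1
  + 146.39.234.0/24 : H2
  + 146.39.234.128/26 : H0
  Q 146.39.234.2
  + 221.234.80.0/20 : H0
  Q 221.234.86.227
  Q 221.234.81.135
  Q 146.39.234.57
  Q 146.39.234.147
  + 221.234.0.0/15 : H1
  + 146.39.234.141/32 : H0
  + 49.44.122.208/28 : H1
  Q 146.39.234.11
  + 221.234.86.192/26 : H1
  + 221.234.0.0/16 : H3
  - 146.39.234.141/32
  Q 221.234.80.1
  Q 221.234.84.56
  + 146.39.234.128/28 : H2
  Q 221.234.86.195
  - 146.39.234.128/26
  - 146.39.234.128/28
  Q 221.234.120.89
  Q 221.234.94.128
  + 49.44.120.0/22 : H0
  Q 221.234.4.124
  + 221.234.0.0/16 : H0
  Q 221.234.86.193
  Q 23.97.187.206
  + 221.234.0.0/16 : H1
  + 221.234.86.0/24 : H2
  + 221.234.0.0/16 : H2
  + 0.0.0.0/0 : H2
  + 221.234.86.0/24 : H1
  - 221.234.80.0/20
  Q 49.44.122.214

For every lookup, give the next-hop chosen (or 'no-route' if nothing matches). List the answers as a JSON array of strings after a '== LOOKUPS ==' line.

Process each operation:
  add 49.44.112.0/20 -> H1 at depth 20
  - 49.44.112.0/20 clear@20
  add 146.39.234.128/28 -> H1 at depth 28
  ? 146.39.234.137  path d0:-→d1:-→d2:-→d3:-→d4:-→d5:-→d6:-→d7:-→d8:-→d9:-→d10:-→d11:-→d12:-→d13:-→d14:-→d15:-→d16:-→d17:-→d18:-→d19:-→d20:-→d21:-→d22:-→d23:-→d24:-→d25:-→d26:-→d27:-→d28:H1  best=H1
  add 221.234.86.224/28 -> H1 at depth 28
  add 146.39.234.0/24 -> H2 at depth 24
  add 146.39.234.128/26 -> H0 at depth 26
  ? 146.39.234.2  path d0:-→d1:-→d2:-→d3:-→d4:-→d5:-→d6:-→d7:-→d8:-→d9:-→d10:-→d11:-→d12:-→d13:-→d14:-→d15:-→d16:-→d17:-→d18:-→d19:-→d20:-→d21:-→d22:-→d23:-→d24:H2  best=H2
  add 221.234.80.0/20 -> H0 at depth 20
  ? 221.234.86.227  path d0:-→d1:-→d2:-→d3:-→d4:-→d5:-→d6:-→d7:-→d8:-→d9:-→d10:-→d11:-→d12:-→d13:-→d14:-→d15:-→d16:-→d17:-→d18:-→d19:-→d20:H0→d21:-→d22:-→d23:-→d24:-→d25:-→d26:-→d27:-→d28:H1  best=H1
  ? 221.234.81.135  path d0:-→d1:-→d2:-→d3:-→d4:-→d5:-→d6:-→d7:-→d8:-→d9:-→d10:-→d11:-→d12:-→d13:-→d14:-→d15:-→d16:-→d17:-→d18:-→d19:-→d20:H0→d21:-  best=H0
  ? 146.39.234.57  path d0:-→d1:-→d2:-→d3:-→d4:-→d5:-→d6:-→d7:-→d8:-→d9:-→d10:-→d11:-→d12:-→d13:-→d14:-→d15:-→d16:-→d17:-→d18:-→d19:-→d20:-→d21:-→d22:-→d23:-→d24:H2  best=H2
  ? 146.39.234.147  path d0:-→d1:-→d2:-→d3:-→d4:-→d5:-→d6:-→d7:-→d8:-→d9:-→d10:-→d11:-→d12:-→d13:-→d14:-→d15:-→d16:-→d17:-→d18:-→d19:-→d20:-→d21:-→d22:-→d23:-→d24:H2→d25:-→d26:H0→d27:-  best=H0
  add 221.234.0.0/15 -> H1 at depth 15
  add 146.39.234.141/32 -> H0 at depth 32
  add 49.44.122.208/28 -> H1 at depth 28
  ? 146.39.234.11  path d0:-→d1:-→d2:-→d3:-→d4:-→d5:-→d6:-→d7:-→d8:-→d9:-→d10:-→d11:-→d12:-→d13:-→d14:-→d15:-→d16:-→d17:-→d18:-→d19:-→d20:-→d21:-→d22:-→d23:-→d24:H2  best=H2
  add 221.234.86.192/26 -> H1 at depth 26
  add 221.234.0.0/16 -> H3 at depth 16
  - 146.39.234.141/32 clear@32
  ? 221.234.80.1  path d0:-→d1:-→d2:-→d3:-→d4:-→d5:-→d6:-→d7:-→d8:-→d9:-→d10:-→d11:-→d12:-→d13:-→d14:-→d15:H1→d16:H3→d17:-→d18:-→d19:-→d20:H0→d21:-  best=H0
  ? 221.234.84.56  path d0:-→d1:-→d2:-→d3:-→d4:-→d5:-→d6:-→d7:-→d8:-→d9:-→d10:-→d11:-→d12:-→d13:-→d14:-→d15:H1→d16:H3→d17:-→d18:-→d19:-→d20:H0→d21:-→d22:-  best=H0
  add 146.39.234.128/28 -> H2 at depth 28
  ? 221.234.86.195  path d0:-→d1:-→d2:-→d3:-→d4:-→d5:-→d6:-→d7:-→d8:-→d9:-→d10:-→d11:-→d12:-→d13:-→d14:-→d15:H1→d16:H3→d17:-→d18:-→d19:-→d20:H0→d21:-→d22:-→d23:-→d24:-→d25:-→d26:H1  best=H1
  - 146.39.234.128/26 clear@26
  - 146.39.234.128/28 clear@28
  ? 221.234.120.89  path d0:-→d1:-→d2:-→d3:-→d4:-→d5:-→d6:-→d7:-→d8:-→d9:-→d10:-→d11:-→d12:-→d13:-→d14:-→d15:H1→d16:H3→d17:-→d18:-  best=H3
  ? 221.234.94.128  path d0:-→d1:-→d2:-→d3:-→d4:-→d5:-→d6:-→d7:-→d8:-→d9:-→d10:-→d11:-→d12:-→d13:-→d14:-→d15:H1→d16:H3→d17:-→d18:-→d19:-→d20:H0  best=H0
  add 49.44.120.0/22 -> H0 at depth 22
  ? 221.234.4.124  path d0:-→d1:-→d2:-→d3:-→d4:-→d5:-→d6:-→d7:-→d8:-→d9:-→d10:-→d11:-→d12:-→d13:-→d14:-→d15:H1→d16:H3→d17:-  best=H3
  add 221.234.0.0/16 -> H0 at depth 16
  ? 221.234.86.193  path d0:-→d1:-→d2:-→d3:-→d4:-→d5:-→d6:-→d7:-→d8:-→d9:-→d10:-→d11:-→d12:-→d13:-→d14:-→d15:H1→d16:H0→d17:-→d18:-→d19:-→d20:H0→d21:-→d22:-→d23:-→d24:-→d25:-→d26:H1  best=H1
  ? 23.97.187.206  path d0:-→d1:-→d2:-  best=no-route
  add 221.234.0.0/16 -> H1 at depth 16
  add 221.234.86.0/24 -> H2 at depth 24
  add 221.234.0.0/16 -> H2 at depth 16
  add 0.0.0.0/0 -> H2 at depth 0
  add 221.234.86.0/24 -> H1 at depth 24
  - 221.234.80.0/20 clear@20
  ? 49.44.122.214  path d0:H2→d1:-→d2:-→d3:-→d4:-→d5:-→d6:-→d7:-→d8:-→d9:-→d10:-→d11:-→d12:-→d13:-→d14:-→d15:-→d16:-→d17:-→d18:-→d19:-→d20:-→d21:-→d22:H0→d23:-→d24:-→d25:-→d26:-→d27:-→d28:H1  best=H1

== LOOKUPS ==
["H1","H2","H1","H0","H2","H0","H2","H0","H0","H1","H3","H0","H3","H1","no-route","H1"]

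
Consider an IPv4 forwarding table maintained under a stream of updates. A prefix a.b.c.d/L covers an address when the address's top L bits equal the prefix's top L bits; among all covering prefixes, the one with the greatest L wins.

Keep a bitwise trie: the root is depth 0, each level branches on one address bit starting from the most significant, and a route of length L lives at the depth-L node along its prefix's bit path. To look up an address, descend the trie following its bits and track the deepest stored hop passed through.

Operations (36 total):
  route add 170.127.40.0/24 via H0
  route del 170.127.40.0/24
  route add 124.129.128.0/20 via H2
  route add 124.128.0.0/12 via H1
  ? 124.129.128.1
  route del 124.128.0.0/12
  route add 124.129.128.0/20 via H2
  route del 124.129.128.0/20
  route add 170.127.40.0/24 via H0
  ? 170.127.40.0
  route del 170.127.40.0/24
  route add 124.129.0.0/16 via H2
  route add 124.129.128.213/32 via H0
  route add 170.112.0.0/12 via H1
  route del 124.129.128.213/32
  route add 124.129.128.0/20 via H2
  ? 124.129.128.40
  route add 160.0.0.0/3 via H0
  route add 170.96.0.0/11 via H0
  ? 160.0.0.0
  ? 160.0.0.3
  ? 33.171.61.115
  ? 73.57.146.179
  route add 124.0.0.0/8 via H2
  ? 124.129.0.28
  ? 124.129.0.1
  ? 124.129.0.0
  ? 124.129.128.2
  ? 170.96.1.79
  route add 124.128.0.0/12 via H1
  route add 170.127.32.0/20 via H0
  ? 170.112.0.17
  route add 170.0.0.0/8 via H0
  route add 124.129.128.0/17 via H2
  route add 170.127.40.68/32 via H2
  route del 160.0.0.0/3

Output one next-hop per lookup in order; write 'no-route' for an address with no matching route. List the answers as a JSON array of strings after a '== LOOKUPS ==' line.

Trace:
  + 170.127.40.0/24 (H0) depth=24
  - 170.127.40.0/24 clear@24
  + 124.129.128.0/20 (H2) depth=20
  + 124.128.0.0/12 (H1) depth=12
  Q 124.129.128.1: descend 01111100100000011000 ; hops seen [H1,H2] ; pick H2
  - 124.128.0.0/12 clear@12
  + 124.129.128.0/20 (H2) depth=20
  - 124.129.128.0/20 clear@20
  + 170.127.40.0/24 (H0) depth=24
  Q 170.127.40.0: descend 101010100111111100101000 ; hops seen [H0] ; pick H0
  - 170.127.40.0/24 clear@24
  + 124.129.0.0/16 (H2) depth=16
  + 124.129.128.213/32 (H0) depth=32
  + 170.112.0.0/12 (H1) depth=12
  - 124.129.128.213/32 clear@32
  + 124.129.128.0/20 (H2) depth=20
  Q 124.129.128.40: descend 011111001000000110000000 ; hops seen [H2,H2] ; pick H2
  + 160.0.0.0/3 (H0) depth=3
  + 170.96.0.0/11 (H0) depth=11
  Q 160.0.0.0: descend 1010 ; hops seen [H0] ; pick H0
  Q 160.0.0.3: descend 1010 ; hops seen [H0] ; pick H0
  Q 33.171.61.115: descend 0 ; hops seen [∅] ; pick no-route
  Q 73.57.146.179: descend 01 ; hops seen [∅] ; pick no-route
  + 124.0.0.0/8 (H2) depth=8
  Q 124.129.0.28: descend 0111110010000001 ; hops seen [H2,H2] ; pick H2
  Q 124.129.0.1: descend 0111110010000001 ; hops seen [H2,H2] ; pick H2
  Q 124.129.0.0: descend 0111110010000001 ; hops seen [H2,H2] ; pick H2
  Q 124.129.128.2: descend 011111001000000110000000 ; hops seen [H2,H2,H2] ; pick H2
  Q 170.96.1.79: descend 10101010011 ; hops seen [H0,H0] ; pick H0
  + 124.128.0.0/12 (H1) depth=12
  + 170.127.32.0/20 (H0) depth=20
  Q 170.112.0.17: descend 101010100111 ; hops seen [H0,H0,H1] ; pick H1
  + 170.0.0.0/8 (H0) depth=8
  + 124.129.128.0/17 (H2) depth=17
  + 170.127.40.68/32 (H2) depth=32
  - 160.0.0.0/3 clear@3

== LOOKUPS ==
["H2","H0","H2","H0","H0","no-route","no-route","H2","H2","H2","H2","H0","H1"]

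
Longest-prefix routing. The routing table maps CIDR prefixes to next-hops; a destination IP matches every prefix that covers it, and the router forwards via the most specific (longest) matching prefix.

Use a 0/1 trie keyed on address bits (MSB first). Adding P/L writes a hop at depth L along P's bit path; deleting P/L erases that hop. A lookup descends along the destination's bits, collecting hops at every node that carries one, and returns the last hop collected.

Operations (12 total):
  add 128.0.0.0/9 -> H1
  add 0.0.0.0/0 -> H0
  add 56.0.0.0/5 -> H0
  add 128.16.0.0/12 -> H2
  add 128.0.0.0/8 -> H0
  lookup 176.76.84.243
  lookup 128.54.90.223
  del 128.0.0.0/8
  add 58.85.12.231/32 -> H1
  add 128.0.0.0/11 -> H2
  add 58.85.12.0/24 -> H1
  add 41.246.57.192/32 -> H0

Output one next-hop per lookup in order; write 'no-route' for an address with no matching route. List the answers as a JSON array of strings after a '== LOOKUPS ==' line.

Apply in order:
  + 128.0.0.0/9 (H1) depth=9
  + 0.0.0.0/0 (H0) depth=0
  + 56.0.0.0/5 (H0) depth=5
  + 128.16.0.0/12 (H2) depth=12
  + 128.0.0.0/8 (H0) depth=8
  lookup 176.76.84.243: bits 10 walk d0:H0→d1:-→d2:- -> H0
  lookup 128.54.90.223: bits 1000000000 walk d0:H0→d1:-→d2:-→d3:-→d4:-→d5:-→d6:-→d7:-→d8:H0→d9:H1→d10:- -> H1
  - 128.0.0.0/8 clear@8
  + 58.85.12.231/32 (H1) depth=32
  + 128.0.0.0/11 (H2) depth=11
  + 58.85.12.0/24 (H1) depth=24
  + 41.246.57.192/32 (H0) depth=32

== LOOKUPS ==
["H0","H1"]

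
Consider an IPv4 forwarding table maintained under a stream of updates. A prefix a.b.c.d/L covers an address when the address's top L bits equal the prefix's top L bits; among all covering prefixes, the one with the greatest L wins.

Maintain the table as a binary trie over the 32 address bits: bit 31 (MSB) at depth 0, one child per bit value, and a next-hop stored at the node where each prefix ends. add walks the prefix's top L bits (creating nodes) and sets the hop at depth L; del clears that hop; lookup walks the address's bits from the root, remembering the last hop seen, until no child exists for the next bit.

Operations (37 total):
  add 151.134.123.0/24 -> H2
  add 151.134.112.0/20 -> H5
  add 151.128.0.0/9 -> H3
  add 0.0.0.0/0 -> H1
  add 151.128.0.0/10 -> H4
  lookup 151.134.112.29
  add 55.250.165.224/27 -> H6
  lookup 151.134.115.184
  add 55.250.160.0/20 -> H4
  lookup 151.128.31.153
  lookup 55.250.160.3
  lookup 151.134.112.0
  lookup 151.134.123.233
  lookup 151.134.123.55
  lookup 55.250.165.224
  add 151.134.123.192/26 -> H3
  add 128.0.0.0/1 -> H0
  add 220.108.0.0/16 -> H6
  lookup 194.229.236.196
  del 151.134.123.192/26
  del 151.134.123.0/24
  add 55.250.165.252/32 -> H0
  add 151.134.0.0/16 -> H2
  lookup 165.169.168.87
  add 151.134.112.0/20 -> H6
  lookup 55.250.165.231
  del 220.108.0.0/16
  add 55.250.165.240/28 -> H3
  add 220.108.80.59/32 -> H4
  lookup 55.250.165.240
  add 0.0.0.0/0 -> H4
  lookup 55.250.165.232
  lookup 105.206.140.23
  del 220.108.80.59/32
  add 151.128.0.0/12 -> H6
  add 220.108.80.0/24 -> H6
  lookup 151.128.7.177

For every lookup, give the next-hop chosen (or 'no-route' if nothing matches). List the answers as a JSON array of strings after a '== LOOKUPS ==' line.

Process each operation:
  + 151.134.123.0/24 (H2) depth=24
  + 151.134.112.0/20 (H5) depth=20
  + 151.128.0.0/9 (H3) depth=9
  + 0.0.0.0/0 (H1) depth=0
  + 151.128.0.0/10 (H4) depth=10
  ? 151.134.112.29  path d0:H1→d1:-→d2:-→d3:-→d4:-→d5:-→d6:-→d7:-→d8:-→d9:H3→d10:H4→d11:-→d12:-→d13:-→d14:-→d15:-→d16:-→d17:-→d18:-→d19:-→d20:H5  best=H5
  + 55.250.165.224/27 (H6) depth=27
  ? 151.134.115.184  path d0:H1→d1:-→d2:-→d3:-→d4:-→d5:-→d6:-→d7:-→d8:-→d9:H3→d10:H4→d11:-→d12:-→d13:-→d14:-→d15:-→d16:-→d17:-→d18:-→d19:-→d20:H5  best=H5
  + 55.250.160.0/20 (H4) depth=20
  ? 151.128.31.153  path d0:H1→d1:-→d2:-→d3:-→d4:-→d5:-→d6:-→d7:-→d8:-→d9:H3→d10:H4→d11:-→d12:-→d13:-  best=H4
  ? 55.250.160.3  path d0:H1→d1:-→d2:-→d3:-→d4:-→d5:-→d6:-→d7:-→d8:-→d9:-→d10:-→d11:-→d12:-→d13:-→d14:-→d15:-→d16:-→d17:-→d18:-→d19:-→d20:H4→d21:-  best=H4
  ? 151.134.112.0  path d0:H1→d1:-→d2:-→d3:-→d4:-→d5:-→d6:-→d7:-→d8:-→d9:H3→d10:H4→d11:-→d12:-→d13:-→d14:-→d15:-→d16:-→d17:-→d18:-→d19:-→d20:H5  best=H5
  ? 151.134.123.233  path d0:H1→d1:-→d2:-→d3:-→d4:-→d5:-→d6:-→d7:-→d8:-→d9:H3→d10:H4→d11:-→d12:-→d13:-→d14:-→d15:-→d16:-→d17:-→d18:-→d19:-→d20:H5→d21:-→d22:-→d23:-→d24:H2  best=H2
  ? 151.134.123.55  path d0:H1→d1:-→d2:-→d3:-→d4:-→d5:-→d6:-→d7:-→d8:-→d9:H3→d10:H4→d11:-→d12:-→d13:-→d14:-→d15:-→d16:-→d17:-→d18:-→d19:-→d20:H5→d21:-→d22:-→d23:-→d24:H2  best=H2
  ? 55.250.165.224  path d0:H1→d1:-→d2:-→d3:-→d4:-→d5:-→d6:-→d7:-→d8:-→d9:-→d10:-→d11:-→d12:-→d13:-→d14:-→d15:-→d16:-→d17:-→d18:-→d19:-→d20:H4→d21:-→d22:-→d23:-→d24:-→d25:-→d26:-→d27:H6  best=H6
  + 151.134.123.192/26 (H3) depth=26
  + 128.0.0.0/1 (H0) depth=1
  + 220.108.0.0/16 (H6) depth=16
  ? 194.229.236.196  path d0:H1→d1:H0→d2:-→d3:-  best=H0
  - 151.134.123.192/26 clear@26
  - 151.134.123.0/24 clear@24
  + 55.250.165.252/32 (H0) depth=32
  + 151.134.0.0/16 (H2) depth=16
  ? 165.169.168.87  path d0:H1→d1:H0→d2:-  best=H0
  + 151.134.112.0/20 (H6) depth=20
  ? 55.250.165.231  path d0:H1→d1:-→d2:-→d3:-→d4:-→d5:-→d6:-→d7:-→d8:-→d9:-→d10:-→d11:-→d12:-→d13:-→d14:-→d15:-→d16:-→d17:-→d18:-→d19:-→d20:H4→d21:-→d22:-→d23:-→d24:-→d25:-→d26:-→d27:H6  best=H6
  - 220.108.0.0/16 clear@16
  + 55.250.165.240/28 (H3) depth=28
  + 220.108.80.59/32 (H4) depth=32
  ? 55.250.165.240  path d0:H1→d1:-→d2:-→d3:-→d4:-→d5:-→d6:-→d7:-→d8:-→d9:-→d10:-→d11:-→d12:-→d13:-→d14:-→d15:-→d16:-→d17:-→d18:-→d19:-→d20:H4→d21:-→d22:-→d23:-→d24:-→d25:-→d26:-→d27:H6→d28:H3  best=H3
  + 0.0.0.0/0 (H4) depth=0
  ? 55.250.165.232  path d0:H4→d1:-→d2:-→d3:-→d4:-→d5:-→d6:-→d7:-→d8:-→d9:-→d10:-→d11:-→d12:-→d13:-→d14:-→d15:-→d16:-→d17:-→d18:-→d19:-→d20:H4→d21:-→d22:-→d23:-→d24:-→d25:-→d26:-→d27:H6  best=H6
  ? 105.206.140.23  path d0:H4→d1:-  best=H4
  - 220.108.80.59/32 clear@32
  + 151.128.0.0/12 (H6) depth=12
  + 220.108.80.0/24 (H6) depth=24
  ? 151.128.7.177  path d0:H4→d1:H0→d2:-→d3:-→d4:-→d5:-→d6:-→d7:-→d8:-→d9:H3→d10:H4→d11:-→d12:H6→d13:-  best=H6

== LOOKUPS ==
["H5","H5","H4","H4","H5","H2","H2","H6","H0","H0","H6","H3","H6","H4","H6"]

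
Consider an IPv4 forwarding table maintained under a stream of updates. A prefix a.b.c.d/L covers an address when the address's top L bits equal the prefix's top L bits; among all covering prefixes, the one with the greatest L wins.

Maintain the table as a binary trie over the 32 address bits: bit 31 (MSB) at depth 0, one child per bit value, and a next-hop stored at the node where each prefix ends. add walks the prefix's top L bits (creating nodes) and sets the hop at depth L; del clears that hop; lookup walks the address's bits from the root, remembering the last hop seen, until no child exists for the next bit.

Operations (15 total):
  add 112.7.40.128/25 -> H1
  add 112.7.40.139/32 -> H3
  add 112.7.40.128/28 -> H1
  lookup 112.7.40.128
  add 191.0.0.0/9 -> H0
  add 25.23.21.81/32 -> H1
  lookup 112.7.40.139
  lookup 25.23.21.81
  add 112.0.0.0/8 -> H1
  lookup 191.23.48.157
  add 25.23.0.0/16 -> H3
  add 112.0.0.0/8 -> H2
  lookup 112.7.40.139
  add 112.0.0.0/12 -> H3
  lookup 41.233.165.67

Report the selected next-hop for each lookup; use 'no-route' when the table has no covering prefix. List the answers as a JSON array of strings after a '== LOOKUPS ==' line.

Apply in order:
  + 112.7.40.128/25 (H1) depth=25
  + 112.7.40.139/32 (H3) depth=32
  + 112.7.40.128/28 (H1) depth=28
  ? 112.7.40.128  path d0:-→d1:-→d2:-→d3:-→d4:-→d5:-→d6:-→d7:-→d8:-→d9:-→d10:-→d11:-→d12:-→d13:-→d14:-→d15:-→d16:-→d17:-→d18:-→d19:-→d20:-→d21:-→d22:-→d23:-→d24:-→d25:H1→d26:-→d27:-→d28:H1  best=H1
  + 191.0.0.0/9 (H0) depth=9
  + 25.23.21.81/32 (H1) depth=32
  ? 112.7.40.139  path d0:-→d1:-→d2:-→d3:-→d4:-→d5:-→d6:-→d7:-→d8:-→d9:-→d10:-→d11:-→d12:-→d13:-→d14:-→d15:-→d16:-→d17:-→d18:-→d19:-→d20:-→d21:-→d22:-→d23:-→d24:-→d25:H1→d26:-→d27:-→d28:H1→d29:-→d30:-→d31:-→d32:H3  best=H3
  ? 25.23.21.81  path d0:-→d1:-→d2:-→d3:-→d4:-→d5:-→d6:-→d7:-→d8:-→d9:-→d10:-→d11:-→d12:-→d13:-→d14:-→d15:-→d16:-→d17:-→d18:-→d19:-→d20:-→d21:-→d22:-→d23:-→d24:-→d25:-→d26:-→d27:-→d28:-→d29:-→d30:-→d31:-→d32:H1  best=H1
  + 112.0.0.0/8 (H1) depth=8
  ? 191.23.48.157  path d0:-→d1:-→d2:-→d3:-→d4:-→d5:-→d6:-→d7:-→d8:-→d9:H0  best=H0
  + 25.23.0.0/16 (H3) depth=16
  + 112.0.0.0/8 (H2) depth=8
  ? 112.7.40.139  path d0:-→d1:-→d2:-→d3:-→d4:-→d5:-→d6:-→d7:-→d8:H2→d9:-→d10:-→d11:-→d12:-→d13:-→d14:-→d15:-→d16:-→d17:-→d18:-→d19:-→d20:-→d21:-→d22:-→d23:-→d24:-→d25:H1→d26:-→d27:-→d28:H1→d29:-→d30:-→d31:-→d32:H3  best=H3
  + 112.0.0.0/12 (H3) depth=12
  ? 41.233.165.67  path d0:-→d1:-→d2:-  best=no-route

== LOOKUPS ==
["H1","H3","H1","H0","H3","no-route"]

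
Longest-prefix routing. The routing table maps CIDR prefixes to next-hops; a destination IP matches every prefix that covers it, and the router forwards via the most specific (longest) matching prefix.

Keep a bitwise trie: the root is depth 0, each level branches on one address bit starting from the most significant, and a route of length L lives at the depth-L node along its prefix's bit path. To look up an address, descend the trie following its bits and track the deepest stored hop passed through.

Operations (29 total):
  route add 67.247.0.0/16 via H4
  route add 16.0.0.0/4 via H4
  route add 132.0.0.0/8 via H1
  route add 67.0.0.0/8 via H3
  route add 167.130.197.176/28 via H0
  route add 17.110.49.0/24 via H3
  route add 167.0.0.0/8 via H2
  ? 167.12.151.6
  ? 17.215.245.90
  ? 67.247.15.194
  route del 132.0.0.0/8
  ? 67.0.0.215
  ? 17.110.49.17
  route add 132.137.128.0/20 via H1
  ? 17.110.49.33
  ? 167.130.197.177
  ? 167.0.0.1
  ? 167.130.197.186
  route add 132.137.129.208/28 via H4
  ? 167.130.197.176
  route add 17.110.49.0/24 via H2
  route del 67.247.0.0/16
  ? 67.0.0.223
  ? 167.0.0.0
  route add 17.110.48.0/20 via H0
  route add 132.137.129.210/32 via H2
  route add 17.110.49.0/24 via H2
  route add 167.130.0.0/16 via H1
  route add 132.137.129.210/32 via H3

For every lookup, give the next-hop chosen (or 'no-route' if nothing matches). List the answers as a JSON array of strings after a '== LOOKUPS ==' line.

Apply in order:
  add 67.247.0.0/16 -> H4 at depth 16
  add 16.0.0.0/4 -> H4 at depth 4
  add 132.0.0.0/8 -> H1 at depth 8
  add 67.0.0.0/8 -> H3 at depth 8
  add 167.130.197.176/28 -> H0 at depth 28
  add 17.110.49.0/24 -> H3 at depth 24
  add 167.0.0.0/8 -> H2 at depth 8
  ? 167.12.151.6  path d0:-→d1:-→d2:-→d3:-→d4:-→d5:-→d6:-→d7:-→d8:H2  best=H2
  ? 17.215.245.90  path d0:-→d1:-→d2:-→d3:-→d4:H4→d5:-→d6:-→d7:-→d8:-  best=H4
  ? 67.247.15.194  path d0:-→d1:-→d2:-→d3:-→d4:-→d5:-→d6:-→d7:-→d8:H3→d9:-→d10:-→d11:-→d12:-→d13:-→d14:-→d15:-→d16:H4  best=H4
  - 132.0.0.0/8 clear@8
  ? 67.0.0.215  path d0:-→d1:-→d2:-→d3:-→d4:-→d5:-→d6:-→d7:-→d8:H3  best=H3
  ? 17.110.49.17  path d0:-→d1:-→d2:-→d3:-→d4:H4→d5:-→d6:-→d7:-→d8:-→d9:-→d10:-→d11:-→d12:-→d13:-→d14:-→d15:-→d16:-→d17:-→d18:-→d19:-→d20:-→d21:-→d22:-→d23:-→d24:H3  best=H3
  add 132.137.128.0/20 -> H1 at depth 20
  ? 17.110.49.33  path d0:-→d1:-→d2:-→d3:-→d4:H4→d5:-→d6:-→d7:-→d8:-→d9:-→d10:-→d11:-→d12:-→d13:-→d14:-→d15:-→d16:-→d17:-→d18:-→d19:-→d20:-→d21:-→d22:-→d23:-→d24:H3  best=H3
  ? 167.130.197.177  path d0:-→d1:-→d2:-→d3:-→d4:-→d5:-→d6:-→d7:-→d8:H2→d9:-→d10:-→d11:-→d12:-→d13:-→d14:-→d15:-→d16:-→d17:-→d18:-→d19:-→d20:-→d21:-→d22:-→d23:-→d24:-→d25:-→d26:-→d27:-→d28:H0  best=H0
  ? 167.0.0.1  path d0:-→d1:-→d2:-→d3:-→d4:-→d5:-→d6:-→d7:-→d8:H2  best=H2
  ? 167.130.197.186  path d0:-→d1:-→d2:-→d3:-→d4:-→d5:-→d6:-→d7:-→d8:H2→d9:-→d10:-→d11:-→d12:-→d13:-→d14:-→d15:-→d16:-→d17:-→d18:-→d19:-→d20:-→d21:-→d22:-→d23:-→d24:-→d25:-→d26:-→d27:-→d28:H0  best=H0
  add 132.137.129.208/28 -> H4 at depth 28
  ? 167.130.197.176  path d0:-→d1:-→d2:-→d3:-→d4:-→d5:-→d6:-→d7:-→d8:H2→d9:-→d10:-→d11:-→d12:-→d13:-→d14:-→d15:-→d16:-→d17:-→d18:-→d19:-→d20:-→d21:-→d22:-→d23:-→d24:-→d25:-→d26:-→d27:-→d28:H0  best=H0
  add 17.110.49.0/24 -> H2 at depth 24
  - 67.247.0.0/16 clear@16
  ? 67.0.0.223  path d0:-→d1:-→d2:-→d3:-→d4:-→d5:-→d6:-→d7:-→d8:H3  best=H3
  ? 167.0.0.0  path d0:-→d1:-→d2:-→d3:-→d4:-→d5:-→d6:-→d7:-→d8:H2  best=H2
  add 17.110.48.0/20 -> H0 at depth 20
  add 132.137.129.210/32 -> H2 at depth 32
  add 17.110.49.0/24 -> H2 at depth 24
  add 167.130.0.0/16 -> H1 at depth 16
  add 132.137.129.210/32 -> H3 at depth 32

== LOOKUPS ==
["H2","H4","H4","H3","H3","H3","H0","H2","H0","H0","H3","H2"]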